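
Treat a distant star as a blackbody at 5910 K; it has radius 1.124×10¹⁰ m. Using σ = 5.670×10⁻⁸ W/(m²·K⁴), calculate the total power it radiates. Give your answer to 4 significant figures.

Surface area A = 4πR² = 4π(1.124×10¹⁰ m)² = 1.58761×10²¹ m².
P = σAT⁴ = 5.670×10⁻⁸ × 1.58761×10²¹ × (5910)⁴ = 1.098×10²⁹ W.

P ≈ 1.098×10²⁹ W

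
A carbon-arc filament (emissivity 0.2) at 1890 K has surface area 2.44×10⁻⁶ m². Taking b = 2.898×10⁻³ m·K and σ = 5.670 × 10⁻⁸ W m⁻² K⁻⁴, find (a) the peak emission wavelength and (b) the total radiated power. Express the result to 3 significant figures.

(a) λ_max = b/T = 2.898×10⁻³/1890 = 1.533×10⁻⁶ m = 1.53 μm.
Area A = 2.44×10⁻⁶ m².
(b) P = εσAT⁴ = 0.2×5.670×10⁻⁸×2.44×10⁻⁶×(1890)⁴ = 0.353 W.

λ_max ≈ 1.53 μm; P ≈ 0.353 W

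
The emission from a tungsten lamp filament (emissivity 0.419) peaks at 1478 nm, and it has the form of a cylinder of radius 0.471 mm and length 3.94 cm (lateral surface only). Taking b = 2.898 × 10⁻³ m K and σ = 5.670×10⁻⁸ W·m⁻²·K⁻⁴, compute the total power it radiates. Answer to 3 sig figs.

P ≈ 40.9 W

Wien's law: T = b/λ_max = 2.898×10⁻³/1.478×10⁻⁶ = 1960.76 K.
Lateral area A = 2πrL = 2π×4.71×10⁻⁴×0.0394 = 1.16600×10⁻⁴ m².
Then P = εσAT⁴ = 0.419×5.670×10⁻⁸×1.16600×10⁻⁴×(1960.76)⁴ = 40.9 W.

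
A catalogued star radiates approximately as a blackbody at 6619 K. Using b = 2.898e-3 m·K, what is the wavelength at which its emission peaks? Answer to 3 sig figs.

λ_max ≈ 438 nm

Wien's displacement law: λ_max = b/T = (2.898×10⁻³ m·K)/(6619 K) = 4.378×10⁻⁷ m.
That is 438 nm, in the visible range.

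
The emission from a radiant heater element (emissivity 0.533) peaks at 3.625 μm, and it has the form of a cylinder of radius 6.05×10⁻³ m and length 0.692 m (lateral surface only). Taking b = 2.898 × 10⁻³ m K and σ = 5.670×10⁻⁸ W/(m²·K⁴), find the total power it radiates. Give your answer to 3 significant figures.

P ≈ 325 W

Wien's law: T = b/λ_max = 2.898×10⁻³/3.625×10⁻⁶ = 799.448 K.
Lateral area A = 2πrL = 2π×6.05×10⁻³×0.692 = 0.0263052 m².
Then P = εσAT⁴ = 0.533×5.670×10⁻⁸×0.0263052×(799.448)⁴ = 325 W.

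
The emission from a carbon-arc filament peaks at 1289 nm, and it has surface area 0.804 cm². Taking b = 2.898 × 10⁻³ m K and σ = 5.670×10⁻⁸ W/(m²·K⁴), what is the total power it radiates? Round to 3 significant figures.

P ≈ 116 W

Wien's law: T = b/λ_max = 2.898×10⁻³/1.289×10⁻⁶ = 2248.25 K.
Area A = 0.804 cm² = 8.04×10⁻⁵ m².
Then P = σAT⁴ = 5.670×10⁻⁸×8.04×10⁻⁵×(2248.25)⁴ = 116 W.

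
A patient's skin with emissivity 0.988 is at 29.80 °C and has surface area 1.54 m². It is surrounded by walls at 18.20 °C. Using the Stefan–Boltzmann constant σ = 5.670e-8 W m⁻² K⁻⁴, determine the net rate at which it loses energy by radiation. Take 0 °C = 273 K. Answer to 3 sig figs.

Net loss ≈ 105 W

T = 29.80 °C + 273 = 302.80 K.
Surroundings: T = 18.20 °C + 273 = 291.20 K.
Area A = 1.54 m².
Net radiated power P_net = εσA(T⁴ − T₀⁴) = 0.988×5.670×10⁻⁸×1.54×(302.80⁴ − 291.20⁴).
T⁴ − T₀⁴ = 8.40666×10⁹ − 7.19061×10⁹ = 1.21605×10⁹ K⁴, so P_net = 105 W.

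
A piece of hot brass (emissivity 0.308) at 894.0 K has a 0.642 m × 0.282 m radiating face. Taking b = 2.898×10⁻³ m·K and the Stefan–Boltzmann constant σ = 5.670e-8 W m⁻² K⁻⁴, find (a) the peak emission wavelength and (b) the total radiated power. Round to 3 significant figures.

(a) λ_max = b/T = 2.898×10⁻³/894.0 = 3.242×10⁻⁶ m = 3.24 μm.
Area A = 0.642 × 0.282 = 0.181044 m².
(b) P = εσAT⁴ = 0.308×5.670×10⁻⁸×0.181044×(894.0)⁴ = 2.02×10³ W.

λ_max ≈ 3.24 μm; P ≈ 2.02×10³ W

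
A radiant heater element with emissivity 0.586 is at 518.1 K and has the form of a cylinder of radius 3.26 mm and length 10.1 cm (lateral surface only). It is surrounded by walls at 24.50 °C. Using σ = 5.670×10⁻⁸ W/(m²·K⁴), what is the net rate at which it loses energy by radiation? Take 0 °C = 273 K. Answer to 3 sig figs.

Net loss ≈ 4.41 W

Surroundings: T = 24.50 °C + 273 = 297.50 K.
Lateral area A = 2πrL = 2π×3.26×10⁻³×0.101 = 2.06880×10⁻³ m².
Net radiated power P_net = εσA(T⁴ − T₀⁴) = 0.586×5.670×10⁻⁸×2.06880×10⁻³×(518.1⁴ − 297.50⁴).
T⁴ − T₀⁴ = 7.20534×10¹⁰ − 7.83336×10⁹ = 6.42200×10¹⁰ K⁴, so P_net = 4.41 W.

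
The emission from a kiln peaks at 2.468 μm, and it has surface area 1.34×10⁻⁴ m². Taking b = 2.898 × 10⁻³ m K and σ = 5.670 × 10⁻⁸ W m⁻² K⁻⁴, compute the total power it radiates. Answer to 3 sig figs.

P ≈ 14.4 W

Wien's law: T = b/λ_max = 2.898×10⁻³/2.468×10⁻⁶ = 1174.23 K.
Area A = 1.34×10⁻⁴ m².
Then P = σAT⁴ = 5.670×10⁻⁸×1.34×10⁻⁴×(1174.23)⁴ = 14.4 W.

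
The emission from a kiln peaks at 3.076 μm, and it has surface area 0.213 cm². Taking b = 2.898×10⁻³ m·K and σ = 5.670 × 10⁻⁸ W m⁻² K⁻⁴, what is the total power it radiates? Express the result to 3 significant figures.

P ≈ 0.952 W

Wien's law: T = b/λ_max = 2.898×10⁻³/3.076×10⁻⁶ = 942.133 K.
Area A = 0.213 cm² = 2.13×10⁻⁵ m².
Then P = σAT⁴ = 5.670×10⁻⁸×2.13×10⁻⁵×(942.133)⁴ = 0.952 W.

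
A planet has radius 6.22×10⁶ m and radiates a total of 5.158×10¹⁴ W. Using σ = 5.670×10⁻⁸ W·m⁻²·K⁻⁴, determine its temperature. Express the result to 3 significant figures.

T ≈ 65.8 K

Surface area A = 4πR² = 4π(6.22×10⁶ m)² = 4.86173×10¹⁴ m².
P = σAT⁴ ⇒ T = (P/(σA))^(1/4) = (5.158×10¹⁴/(5.670×10⁻⁸×4.86173×10¹⁴))^(1/4) = 65.8 K.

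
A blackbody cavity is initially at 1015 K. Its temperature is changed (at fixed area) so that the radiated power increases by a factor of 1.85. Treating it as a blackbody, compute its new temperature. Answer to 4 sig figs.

P ∝ T⁴, so T₂/T₁ = (P₂/P₁)^(1/4) = (1.85)^(1/4) = 1.16625.
T₂ = 1015 × 1.16625 = 1184 K.

T₂ ≈ 1184 K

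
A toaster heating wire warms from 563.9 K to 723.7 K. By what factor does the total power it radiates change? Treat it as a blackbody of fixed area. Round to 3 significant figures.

P₂/P₁ ≈ 2.71

P ∝ T⁴, so P₂/P₁ = (T₂/T₁)⁴ = (723.7/563.9)⁴ = (1.28338)⁴ = 2.71.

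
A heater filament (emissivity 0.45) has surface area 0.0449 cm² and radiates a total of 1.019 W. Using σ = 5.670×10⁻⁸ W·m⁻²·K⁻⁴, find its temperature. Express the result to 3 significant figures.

T ≈ 1.73×10³ K

Area A = 0.0449 cm² = 4.49×10⁻⁶ m².
P = εσAT⁴ ⇒ T = (P/(εσA))^(1/4) = (1.019/(0.45×5.670×10⁻⁸×4.49×10⁻⁶))^(1/4) = 1.73×10³ K.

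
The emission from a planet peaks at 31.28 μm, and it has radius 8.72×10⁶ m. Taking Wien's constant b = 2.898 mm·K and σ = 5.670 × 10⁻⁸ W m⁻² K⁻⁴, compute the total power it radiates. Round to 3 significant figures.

Wien's law: T = b/λ_max = 2.898×10⁻³/3.128×10⁻⁵ = 92.6471 K.
Surface area A = 4πR² = 4π(8.72×10⁶ m)² = 9.55527×10¹⁴ m².
Then P = σAT⁴ = 5.670×10⁻⁸×9.55527×10¹⁴×(92.6471)⁴ = 3.99×10¹⁵ W.

P ≈ 3.99×10¹⁵ W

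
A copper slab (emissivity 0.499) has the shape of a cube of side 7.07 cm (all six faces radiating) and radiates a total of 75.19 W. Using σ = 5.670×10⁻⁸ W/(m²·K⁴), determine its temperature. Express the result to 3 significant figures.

T ≈ 546 K

Area A = 6s² = 6×(0.0707 m)² = 0.0299909 m².
P = εσAT⁴ ⇒ T = (P/(εσA))^(1/4) = (75.19/(0.499×5.670×10⁻⁸×0.0299909))^(1/4) = 546 K.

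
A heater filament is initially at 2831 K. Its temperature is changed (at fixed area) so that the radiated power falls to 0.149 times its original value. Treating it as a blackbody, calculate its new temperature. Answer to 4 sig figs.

P ∝ T⁴, so T₂/T₁ = (P₂/P₁)^(1/4) = (0.149)^(1/4) = 0.621293.
T₂ = 2831 × 0.621293 = 1759 K.

T₂ ≈ 1759 K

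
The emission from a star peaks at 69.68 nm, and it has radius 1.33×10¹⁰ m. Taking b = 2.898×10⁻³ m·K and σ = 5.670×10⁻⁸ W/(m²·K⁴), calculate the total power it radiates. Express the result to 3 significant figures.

P ≈ 3.77×10³² W

Wien's law: T = b/λ_max = 2.898×10⁻³/6.968×10⁻⁸ = 41590.1 K.
Surface area A = 4πR² = 4π(1.33×10¹⁰ m)² = 2.22287×10²¹ m².
Then P = σAT⁴ = 5.670×10⁻⁸×2.22287×10²¹×(41590.1)⁴ = 3.77×10³² W.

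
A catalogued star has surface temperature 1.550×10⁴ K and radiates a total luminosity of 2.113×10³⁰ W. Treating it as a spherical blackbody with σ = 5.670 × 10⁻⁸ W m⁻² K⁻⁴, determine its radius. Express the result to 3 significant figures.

R ≈ 7.17×10⁹ m

L = 4πR²σT⁴ ⇒ R = √(L/(4πσT⁴)).
σT⁴ = 3.27273×10⁹ W/m², so R = √(2.113×10³⁰/(4π×3.27273×10⁹)) = 7.17×10⁹ m.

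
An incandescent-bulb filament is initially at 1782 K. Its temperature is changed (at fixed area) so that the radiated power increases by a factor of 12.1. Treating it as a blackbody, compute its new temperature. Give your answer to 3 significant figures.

T₂ ≈ 3.32×10³ K

P ∝ T⁴, so T₂/T₁ = (P₂/P₁)^(1/4) = (12.1)^(1/4) = 1.86508.
T₂ = 1782 × 1.86508 = 3.32×10³ K.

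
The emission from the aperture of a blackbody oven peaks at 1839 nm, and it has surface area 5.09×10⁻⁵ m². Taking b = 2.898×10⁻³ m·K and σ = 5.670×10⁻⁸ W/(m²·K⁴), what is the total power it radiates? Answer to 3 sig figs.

P ≈ 17.8 W

Wien's law: T = b/λ_max = 2.898×10⁻³/1.839×10⁻⁶ = 1575.86 K.
Area A = 5.09×10⁻⁵ m².
Then P = σAT⁴ = 5.670×10⁻⁸×5.09×10⁻⁵×(1575.86)⁴ = 17.8 W.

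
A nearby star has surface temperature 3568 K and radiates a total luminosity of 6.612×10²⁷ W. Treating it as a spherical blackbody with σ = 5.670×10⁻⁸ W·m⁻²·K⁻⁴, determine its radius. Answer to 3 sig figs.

R ≈ 7.57×10⁹ m

L = 4πR²σT⁴ ⇒ R = √(L/(4πσT⁴)).
σT⁴ = 9.18930×10⁶ W/m², so R = √(6.612×10²⁷/(4π×9.18930×10⁶)) = 7.57×10⁹ m.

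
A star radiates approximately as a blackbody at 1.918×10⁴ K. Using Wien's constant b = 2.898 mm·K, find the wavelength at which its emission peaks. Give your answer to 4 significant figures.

λ_max ≈ 151.1 nm

Wien's displacement law: λ_max = b/T = (2.898×10⁻³ m·K)/(1.918×10⁴ K) = 1.5109×10⁻⁷ m.
That is 151.1 nm, in the ultraviolet range.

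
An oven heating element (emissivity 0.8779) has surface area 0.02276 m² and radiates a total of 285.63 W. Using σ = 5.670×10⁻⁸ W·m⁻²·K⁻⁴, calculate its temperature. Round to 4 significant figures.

Area A = 0.02276 m².
P = εσAT⁴ ⇒ T = (P/(εσA))^(1/4) = (285.63/(0.8779×5.670×10⁻⁸×0.02276))^(1/4) = 708.6 K.

T ≈ 708.6 K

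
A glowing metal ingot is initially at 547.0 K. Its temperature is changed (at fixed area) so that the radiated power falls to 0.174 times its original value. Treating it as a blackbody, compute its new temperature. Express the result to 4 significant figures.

T₂ ≈ 353.3 K

P ∝ T⁴, so T₂/T₁ = (P₂/P₁)^(1/4) = (0.174)^(1/4) = 0.645858.
T₂ = 547.0 × 0.645858 = 353.3 K.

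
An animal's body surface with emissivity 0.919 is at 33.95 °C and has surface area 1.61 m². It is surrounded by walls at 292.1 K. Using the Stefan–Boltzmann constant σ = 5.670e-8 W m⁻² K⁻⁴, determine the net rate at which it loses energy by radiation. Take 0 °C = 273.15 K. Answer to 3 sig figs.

Net loss ≈ 135 W

T = 33.95 °C + 273.15 = 307.10 K.
Area A = 1.61 m².
Net radiated power P_net = εσA(T⁴ − T₀⁴) = 0.919×5.670×10⁻⁸×1.61×(307.10⁴ − 292.1⁴).
T⁴ − T₀⁴ = 8.89445×10⁹ − 7.27991×10⁹ = 1.61454×10⁹ K⁴, so P_net = 135 W.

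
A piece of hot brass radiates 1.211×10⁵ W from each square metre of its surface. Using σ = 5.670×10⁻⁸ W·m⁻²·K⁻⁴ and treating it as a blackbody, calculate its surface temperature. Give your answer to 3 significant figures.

T ≈ 1.21×10³ K

I = σT⁴, so T = (I/σ)^(1/4) = (1.211×10⁵/(5.670×10⁻⁸))^(1/4) = 1.21×10³ K.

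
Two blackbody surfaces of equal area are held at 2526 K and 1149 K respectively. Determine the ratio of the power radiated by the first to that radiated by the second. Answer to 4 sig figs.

P₁/P₂ ≈ 23.36

With equal areas, P₁/P₂ = (T₁/T₂)⁴ = (2526/1149)⁴ = 23.36.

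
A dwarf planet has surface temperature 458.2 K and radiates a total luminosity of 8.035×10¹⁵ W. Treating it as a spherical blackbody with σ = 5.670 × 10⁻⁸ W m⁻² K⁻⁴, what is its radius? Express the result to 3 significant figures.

R ≈ 5.06×10⁵ m

L = 4πR²σT⁴ ⇒ R = √(L/(4πσT⁴)).
σT⁴ = 2499.21 W/m², so R = √(8.035×10¹⁵/(4π×2499.21)) = 5.06×10⁵ m.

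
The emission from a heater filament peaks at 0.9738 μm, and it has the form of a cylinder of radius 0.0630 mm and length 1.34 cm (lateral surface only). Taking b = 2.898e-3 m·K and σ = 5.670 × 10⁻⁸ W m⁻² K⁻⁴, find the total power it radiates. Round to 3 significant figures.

Wien's law: T = b/λ_max = 2.898×10⁻³/9.738×10⁻⁷ = 2975.97 K.
Lateral area A = 2πrL = 2π×6.30×10⁻⁵×0.0134 = 5.30427×10⁻⁶ m².
Then P = σAT⁴ = 5.670×10⁻⁸×5.30427×10⁻⁶×(2975.97)⁴ = 23.6 W.

P ≈ 23.6 W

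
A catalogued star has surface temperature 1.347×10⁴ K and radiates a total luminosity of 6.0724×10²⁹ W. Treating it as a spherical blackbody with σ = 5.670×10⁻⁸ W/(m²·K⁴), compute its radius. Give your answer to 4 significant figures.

R ≈ 5.088×10⁹ m

L = 4πR²σT⁴ ⇒ R = √(L/(4πσT⁴)).
σT⁴ = 1.86661×10⁹ W/m², so R = √(6.0724×10²⁹/(4π×1.86661×10⁹)) = 5.088×10⁹ m.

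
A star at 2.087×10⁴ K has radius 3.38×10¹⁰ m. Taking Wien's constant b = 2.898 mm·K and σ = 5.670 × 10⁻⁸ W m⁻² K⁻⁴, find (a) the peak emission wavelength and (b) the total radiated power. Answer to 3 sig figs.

λ_max ≈ 139 nm; P ≈ 1.54×10³² W

(a) λ_max = b/T = 2.898×10⁻³/2.087×10⁴ = 1.389×10⁻⁷ m = 139 nm.
Surface area A = 4πR² = 4π(3.38×10¹⁰ m)² = 1.43563×10²² m².
(b) P = σAT⁴ = 5.670×10⁻⁸×1.43563×10²²×(2.087×10⁴)⁴ = 1.54×10³² W.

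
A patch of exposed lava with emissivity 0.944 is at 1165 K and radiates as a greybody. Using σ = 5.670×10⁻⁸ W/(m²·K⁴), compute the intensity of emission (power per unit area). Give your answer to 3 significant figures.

Stefan–Boltzmann: I = εσT⁴ = 0.944 × 5.670×10⁻⁸ × (1165)⁴ = 9.86×10⁴ W/m².

I ≈ 9.86×10⁴ W/m²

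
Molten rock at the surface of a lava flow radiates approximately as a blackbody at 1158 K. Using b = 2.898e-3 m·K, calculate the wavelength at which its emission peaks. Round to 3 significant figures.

λ_max ≈ 2.50×10³ nm

Wien's displacement law: λ_max = b/T = (2.898×10⁻³ m·K)/(1158 K) = 2.503×10⁻⁶ m.
That is 2.50×10³ nm, in the infrared range.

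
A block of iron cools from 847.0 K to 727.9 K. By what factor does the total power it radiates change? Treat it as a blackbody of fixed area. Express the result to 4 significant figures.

P₂/P₁ ≈ 0.5454

P ∝ T⁴, so P₂/P₁ = (T₂/T₁)⁴ = (727.9/847.0)⁴ = (0.859386)⁴ = 0.5454.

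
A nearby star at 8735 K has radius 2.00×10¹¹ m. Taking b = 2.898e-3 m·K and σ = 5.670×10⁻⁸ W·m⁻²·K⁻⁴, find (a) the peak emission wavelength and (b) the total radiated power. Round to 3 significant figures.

λ_max ≈ 332 nm; P ≈ 1.66×10³² W

(a) λ_max = b/T = 2.898×10⁻³/8735 = 3.318×10⁻⁷ m = 332 nm.
Surface area A = 4πR² = 4π(2.00×10¹¹ m)² = 5.02655×10²³ m².
(b) P = σAT⁴ = 5.670×10⁻⁸×5.02655×10²³×(8735)⁴ = 1.66×10³² W.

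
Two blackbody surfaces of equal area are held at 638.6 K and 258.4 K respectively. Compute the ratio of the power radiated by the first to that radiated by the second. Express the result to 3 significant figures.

With equal areas, P₁/P₂ = (T₁/T₂)⁴ = (638.6/258.4)⁴ = 37.3.

P₁/P₂ ≈ 37.3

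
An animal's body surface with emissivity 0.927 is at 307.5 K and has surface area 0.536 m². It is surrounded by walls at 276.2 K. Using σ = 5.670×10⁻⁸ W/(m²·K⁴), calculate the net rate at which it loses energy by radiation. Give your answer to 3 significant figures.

Net loss ≈ 87.9 W

Area A = 0.536 m².
Net radiated power P_net = εσA(T⁴ − T₀⁴) = 0.927×5.670×10⁻⁸×0.536×(307.5⁴ − 276.2⁴).
T⁴ − T₀⁴ = 8.94088×10⁹ − 5.81962×10⁹ = 3.12126×10⁹ K⁴, so P_net = 87.9 W.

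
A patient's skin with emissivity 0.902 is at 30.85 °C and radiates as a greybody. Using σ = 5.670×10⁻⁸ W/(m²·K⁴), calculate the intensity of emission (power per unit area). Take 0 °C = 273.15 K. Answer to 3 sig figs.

T = 30.85 °C + 273.15 = 304.00 K.
Stefan–Boltzmann: I = εσT⁴ = 0.902 × 5.670×10⁻⁸ × (304.00)⁴ = 437 W/m².

I ≈ 437 W/m²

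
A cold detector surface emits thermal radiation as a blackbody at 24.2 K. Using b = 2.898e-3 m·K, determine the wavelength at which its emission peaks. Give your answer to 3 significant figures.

λ_max ≈ 1.20×10⁻⁴ m

Wien's displacement law: λ_max = b/T = (2.898×10⁻³ m·K)/(24.2 K) = 1.198×10⁻⁴ m.
That is 1.20×10⁻⁴ m, in the infrared range.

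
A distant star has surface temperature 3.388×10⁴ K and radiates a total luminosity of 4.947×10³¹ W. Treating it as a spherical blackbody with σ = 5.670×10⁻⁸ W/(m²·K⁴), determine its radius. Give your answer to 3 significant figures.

L = 4πR²σT⁴ ⇒ R = √(L/(4πσT⁴)).
σT⁴ = 7.47062×10¹⁰ W/m², so R = √(4.947×10³¹/(4π×7.47062×10¹⁰)) = 7.26×10⁹ m.

R ≈ 7.26×10⁹ m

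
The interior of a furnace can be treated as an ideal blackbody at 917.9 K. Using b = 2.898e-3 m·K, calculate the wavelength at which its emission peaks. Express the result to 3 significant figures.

λ_max ≈ 3.16 μm

Wien's displacement law: λ_max = b/T = (2.898×10⁻³ m·K)/(917.9 K) = 3.157×10⁻⁶ m.
That is 3.16 μm, in the infrared range.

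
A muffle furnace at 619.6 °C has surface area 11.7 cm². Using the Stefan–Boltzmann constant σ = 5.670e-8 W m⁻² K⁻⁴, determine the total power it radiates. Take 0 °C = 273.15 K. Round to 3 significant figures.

P ≈ 42.1 W

T = 619.6 °C + 273.15 = 892.75 K.
Area A = 11.7 cm² = 1.17×10⁻³ m².
P = σAT⁴ = 5.670×10⁻⁸ × 1.17×10⁻³ × (892.75)⁴ = 42.1 W.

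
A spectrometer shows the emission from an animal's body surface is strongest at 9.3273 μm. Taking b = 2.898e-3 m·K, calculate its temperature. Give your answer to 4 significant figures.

T ≈ 310.7 K

Wien's law gives T = b/λ_max = (2.898×10⁻³ m·K)/(9.3273×10⁻⁶ m) = 310.7 K.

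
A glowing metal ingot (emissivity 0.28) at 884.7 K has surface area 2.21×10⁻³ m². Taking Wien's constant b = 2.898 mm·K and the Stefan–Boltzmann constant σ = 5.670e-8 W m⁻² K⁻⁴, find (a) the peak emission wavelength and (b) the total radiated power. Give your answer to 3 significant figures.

λ_max ≈ 3.28 μm; P ≈ 21.5 W

(a) λ_max = b/T = 2.898×10⁻³/884.7 = 3.276×10⁻⁶ m = 3.28 μm.
Area A = 2.21×10⁻³ m².
(b) P = εσAT⁴ = 0.28×5.670×10⁻⁸×2.21×10⁻³×(884.7)⁴ = 21.5 W.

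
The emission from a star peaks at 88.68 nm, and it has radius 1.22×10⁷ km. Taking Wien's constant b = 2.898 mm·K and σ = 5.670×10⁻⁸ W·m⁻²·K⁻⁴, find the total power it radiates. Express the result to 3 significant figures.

P ≈ 1.21×10³² W

Wien's law: T = b/λ_max = 2.898×10⁻³/8.868×10⁻⁸ = 32679.3 K.
Surface area A = 4πR² = 4π(1.22×10¹⁰ m)² = 1.87038×10²¹ m².
Then P = σAT⁴ = 5.670×10⁻⁸×1.87038×10²¹×(32679.3)⁴ = 1.21×10³² W.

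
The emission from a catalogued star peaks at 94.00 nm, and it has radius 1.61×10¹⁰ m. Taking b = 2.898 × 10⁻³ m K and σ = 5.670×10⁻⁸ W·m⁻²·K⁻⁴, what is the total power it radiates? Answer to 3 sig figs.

P ≈ 1.67×10³² W

Wien's law: T = b/λ_max = 2.898×10⁻³/9.400×10⁻⁸ = 30829.8 K.
Surface area A = 4πR² = 4π(1.61×10¹⁰ m)² = 3.25733×10²¹ m².
Then P = σAT⁴ = 5.670×10⁻⁸×3.25733×10²¹×(30829.8)⁴ = 1.67×10³² W.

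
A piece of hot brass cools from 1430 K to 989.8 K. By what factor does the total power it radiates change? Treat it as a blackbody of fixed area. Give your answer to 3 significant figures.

P ∝ T⁴, so P₂/P₁ = (T₂/T₁)⁴ = (989.8/1430)⁴ = (0.692168)⁴ = 0.230.

P₂/P₁ ≈ 0.230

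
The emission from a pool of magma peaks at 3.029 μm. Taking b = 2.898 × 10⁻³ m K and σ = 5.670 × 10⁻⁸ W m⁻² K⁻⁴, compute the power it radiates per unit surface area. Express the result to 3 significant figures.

I ≈ 4.75×10⁴ W/m²

Wien's law: T = b/λ_max = 2.898×10⁻³/3.029×10⁻⁶ = 956.751 K.
Then I = σT⁴ = 5.670×10⁻⁸×(956.751)⁴ = 4.75×10⁴ W/m².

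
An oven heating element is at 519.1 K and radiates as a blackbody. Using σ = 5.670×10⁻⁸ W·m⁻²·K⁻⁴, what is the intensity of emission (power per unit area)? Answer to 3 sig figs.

I ≈ 4.12×10³ W/m²

Stefan–Boltzmann: I = σT⁴ = 5.670×10⁻⁸ × (519.1)⁴ = 4.12×10³ W/m².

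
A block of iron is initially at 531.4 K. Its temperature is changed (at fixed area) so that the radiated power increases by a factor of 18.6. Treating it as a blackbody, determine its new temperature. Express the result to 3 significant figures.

T₂ ≈ 1.10×10³ K

P ∝ T⁴, so T₂/T₁ = (P₂/P₁)^(1/4) = (18.6)^(1/4) = 2.07672.
T₂ = 531.4 × 2.07672 = 1.10×10³ K.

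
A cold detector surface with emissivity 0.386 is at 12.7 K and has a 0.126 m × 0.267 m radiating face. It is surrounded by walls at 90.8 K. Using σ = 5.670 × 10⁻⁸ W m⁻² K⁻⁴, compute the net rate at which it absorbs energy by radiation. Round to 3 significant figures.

Area A = 0.126 × 0.267 = 0.033642 m².
Net radiated power P_net = εσA(T⁴ − T₀⁴) = 0.386×5.670×10⁻⁸×0.033642×(12.7⁴ − 90.8⁴).
T⁴ − T₀⁴ = 26014.5 − 6.79741×10⁷ = -6.79481×10⁷ K⁴, so P_net = -0.0500 W — negative, meaning a net gain of 0.0500 W.

Net gain ≈ 0.0500 W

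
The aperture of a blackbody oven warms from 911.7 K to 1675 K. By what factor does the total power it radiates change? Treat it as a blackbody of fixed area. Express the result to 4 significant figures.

P₂/P₁ ≈ 11.39

P ∝ T⁴, so P₂/P₁ = (T₂/T₁)⁴ = (1675/911.7)⁴ = (1.83723)⁴ = 11.39.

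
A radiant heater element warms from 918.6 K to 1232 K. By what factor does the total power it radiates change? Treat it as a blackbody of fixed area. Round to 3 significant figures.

P ∝ T⁴, so P₂/P₁ = (T₂/T₁)⁴ = (1232/918.6)⁴ = (1.34117)⁴ = 3.24.

P₂/P₁ ≈ 3.24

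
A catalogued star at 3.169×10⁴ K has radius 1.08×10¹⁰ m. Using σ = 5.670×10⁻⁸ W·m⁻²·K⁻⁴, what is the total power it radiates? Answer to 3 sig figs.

P ≈ 8.38×10³¹ W

Surface area A = 4πR² = 4π(1.08×10¹⁰ m)² = 1.46574×10²¹ m².
P = σAT⁴ = 5.670×10⁻⁸ × 1.46574×10²¹ × (3.169×10⁴)⁴ = 8.38×10³¹ W.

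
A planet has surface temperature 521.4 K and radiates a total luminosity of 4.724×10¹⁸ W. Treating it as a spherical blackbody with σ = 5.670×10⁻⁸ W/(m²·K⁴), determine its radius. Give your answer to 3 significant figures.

L = 4πR²σT⁴ ⇒ R = √(L/(4πσT⁴)).
σT⁴ = 4190.51 W/m², so R = √(4.724×10¹⁸/(4π×4190.51)) = 9.47×10⁶ m.

R ≈ 9.47×10⁶ m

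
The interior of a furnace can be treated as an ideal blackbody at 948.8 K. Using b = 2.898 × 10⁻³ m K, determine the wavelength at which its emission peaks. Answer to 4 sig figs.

λ_max ≈ 3.054 μm

Wien's displacement law: λ_max = b/T = (2.898×10⁻³ m·K)/(948.8 K) = 3.0544×10⁻⁶ m.
That is 3.054 μm, in the infrared range.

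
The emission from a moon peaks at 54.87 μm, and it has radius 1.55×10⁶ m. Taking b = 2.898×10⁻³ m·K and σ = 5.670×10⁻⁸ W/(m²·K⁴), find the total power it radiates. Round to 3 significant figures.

Wien's law: T = b/λ_max = 2.898×10⁻³/5.487×10⁻⁵ = 52.8157 K.
Surface area A = 4πR² = 4π(1.55×10⁶ m)² = 3.01907×10¹³ m².
Then P = σAT⁴ = 5.670×10⁻⁸×3.01907×10¹³×(52.8157)⁴ = 1.33×10¹³ W.

P ≈ 1.33×10¹³ W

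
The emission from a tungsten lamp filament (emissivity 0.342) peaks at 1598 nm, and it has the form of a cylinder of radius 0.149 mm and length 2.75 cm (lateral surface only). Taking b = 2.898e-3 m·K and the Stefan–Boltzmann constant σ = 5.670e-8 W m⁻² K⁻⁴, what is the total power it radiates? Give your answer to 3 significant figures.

P ≈ 5.40 W

Wien's law: T = b/λ_max = 2.898×10⁻³/1.598×10⁻⁶ = 1813.52 K.
Lateral area A = 2πrL = 2π×1.49×10⁻⁴×0.0275 = 2.57454×10⁻⁵ m².
Then P = εσAT⁴ = 0.342×5.670×10⁻⁸×2.57454×10⁻⁵×(1813.52)⁴ = 5.40 W.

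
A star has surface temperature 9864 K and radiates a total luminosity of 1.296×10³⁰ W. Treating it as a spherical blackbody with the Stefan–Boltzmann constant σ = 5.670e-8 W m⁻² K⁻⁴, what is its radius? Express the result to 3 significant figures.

R ≈ 1.39×10¹⁰ m

L = 4πR²σT⁴ ⇒ R = √(L/(4πσT⁴)).
σT⁴ = 5.36779×10⁸ W/m², so R = √(1.296×10³⁰/(4π×5.36779×10⁸)) = 1.39×10¹⁰ m.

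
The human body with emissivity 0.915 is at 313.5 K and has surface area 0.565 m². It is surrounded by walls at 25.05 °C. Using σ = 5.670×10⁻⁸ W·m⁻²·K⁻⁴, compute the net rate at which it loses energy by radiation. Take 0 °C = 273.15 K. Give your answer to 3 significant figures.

Surroundings: T = 25.05 °C + 273.15 = 298.20 K.
Area A = 0.565 m².
Net radiated power P_net = εσA(T⁴ − T₀⁴) = 0.915×5.670×10⁻⁸×0.565×(313.5⁴ − 298.20⁴).
T⁴ − T₀⁴ = 9.65940×10⁹ − 7.90734×10⁹ = 1.75206×10⁹ K⁴, so P_net = 51.4 W.

Net loss ≈ 51.4 W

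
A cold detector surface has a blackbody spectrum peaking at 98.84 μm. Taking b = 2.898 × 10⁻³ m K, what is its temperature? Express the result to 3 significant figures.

Wien's law gives T = b/λ_max = (2.898×10⁻³ m·K)/(9.884×10⁻⁵ m) = 29.3 K.

T ≈ 29.3 K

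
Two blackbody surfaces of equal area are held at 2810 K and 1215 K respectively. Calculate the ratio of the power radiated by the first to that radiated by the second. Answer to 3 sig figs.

With equal areas, P₁/P₂ = (T₁/T₂)⁴ = (2810/1215)⁴ = 28.6.

P₁/P₂ ≈ 28.6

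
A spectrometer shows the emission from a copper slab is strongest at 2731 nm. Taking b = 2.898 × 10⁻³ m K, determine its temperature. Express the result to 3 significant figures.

T ≈ 1.06×10³ K

Wien's law gives T = b/λ_max = (2.898×10⁻³ m·K)/(2.731×10⁻⁶ m) = 1.06×10³ K.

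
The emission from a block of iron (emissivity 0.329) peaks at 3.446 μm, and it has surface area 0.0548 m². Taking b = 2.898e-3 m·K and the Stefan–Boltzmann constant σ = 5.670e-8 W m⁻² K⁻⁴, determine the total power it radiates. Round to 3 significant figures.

P ≈ 511 W

Wien's law: T = b/λ_max = 2.898×10⁻³/3.446×10⁻⁶ = 840.975 K.
Area A = 0.0548 m².
Then P = εσAT⁴ = 0.329×5.670×10⁻⁸×0.0548×(840.975)⁴ = 511 W.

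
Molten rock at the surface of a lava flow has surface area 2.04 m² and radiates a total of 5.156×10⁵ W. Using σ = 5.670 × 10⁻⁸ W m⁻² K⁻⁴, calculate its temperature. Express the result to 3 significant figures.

T ≈ 1.45×10³ K

Area A = 2.04 m².
P = σAT⁴ ⇒ T = (P/(σA))^(1/4) = (5.156×10⁵/(5.670×10⁻⁸×2.04))^(1/4) = 1.45×10³ K.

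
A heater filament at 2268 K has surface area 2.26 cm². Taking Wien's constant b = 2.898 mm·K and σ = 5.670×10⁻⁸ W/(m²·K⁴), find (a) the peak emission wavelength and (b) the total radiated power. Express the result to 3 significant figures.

λ_max ≈ 1.28×10³ nm; P ≈ 339 W

(a) λ_max = b/T = 2.898×10⁻³/2268 = 1.278×10⁻⁶ m = 1.28×10³ nm.
Area A = 2.26 cm² = 2.26×10⁻⁴ m².
(b) P = σAT⁴ = 5.670×10⁻⁸×2.26×10⁻⁴×(2268)⁴ = 339 W.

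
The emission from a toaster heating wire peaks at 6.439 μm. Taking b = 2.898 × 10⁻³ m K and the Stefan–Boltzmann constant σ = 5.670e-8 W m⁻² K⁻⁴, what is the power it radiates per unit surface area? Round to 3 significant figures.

Wien's law: T = b/λ_max = 2.898×10⁻³/6.439×10⁻⁶ = 450.070 K.
Then I = σT⁴ = 5.670×10⁻⁸×(450.070)⁴ = 2.33×10³ W/m².

I ≈ 2.33×10³ W/m²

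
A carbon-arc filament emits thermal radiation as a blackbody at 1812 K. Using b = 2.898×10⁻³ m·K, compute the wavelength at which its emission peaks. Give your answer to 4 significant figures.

λ_max ≈ 1599 nm

Wien's displacement law: λ_max = b/T = (2.898×10⁻³ m·K)/(1812 K) = 1.5993×10⁻⁶ m.
That is 1599 nm, in the infrared range.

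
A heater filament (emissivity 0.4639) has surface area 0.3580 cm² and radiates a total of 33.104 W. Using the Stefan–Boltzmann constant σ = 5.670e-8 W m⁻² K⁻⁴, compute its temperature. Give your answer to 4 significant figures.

Area A = 0.3580 cm² = 3.580×10⁻⁵ m².
P = εσAT⁴ ⇒ T = (P/(εσA))^(1/4) = (33.104/(0.4639×5.670×10⁻⁸×3.580×10⁻⁵))^(1/4) = 2435 K.

T ≈ 2435 K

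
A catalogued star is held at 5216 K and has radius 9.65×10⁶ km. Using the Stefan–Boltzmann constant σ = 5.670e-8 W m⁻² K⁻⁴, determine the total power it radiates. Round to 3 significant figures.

P ≈ 4.91×10²⁸ W

Surface area A = 4πR² = 4π(9.65×10⁹ m)² = 1.17021×10²¹ m².
P = σAT⁴ = 5.670×10⁻⁸ × 1.17021×10²¹ × (5216)⁴ = 4.91×10²⁸ W.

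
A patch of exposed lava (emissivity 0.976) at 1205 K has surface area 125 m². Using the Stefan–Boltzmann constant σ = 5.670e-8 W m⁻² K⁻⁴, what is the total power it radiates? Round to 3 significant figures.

P ≈ 1.46×10⁷ W

Area A = 125 m².
P = εσAT⁴ = 0.976 × 5.670×10⁻⁸ × 125 × (1205)⁴ = 1.46×10⁷ W.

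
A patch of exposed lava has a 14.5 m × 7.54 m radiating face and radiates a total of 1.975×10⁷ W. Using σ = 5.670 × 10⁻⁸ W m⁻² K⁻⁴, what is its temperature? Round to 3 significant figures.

Area A = 14.5 × 7.54 = 109.33 m².
P = σAT⁴ ⇒ T = (P/(σA))^(1/4) = (1.975×10⁷/(5.670×10⁻⁸×109.33))^(1/4) = 1.34×10³ K.

T ≈ 1.34×10³ K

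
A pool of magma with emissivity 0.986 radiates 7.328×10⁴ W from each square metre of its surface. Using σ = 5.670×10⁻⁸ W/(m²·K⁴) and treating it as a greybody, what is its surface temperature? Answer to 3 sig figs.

T ≈ 1.07×10³ K

I = εσT⁴, so T = (I/εσ)^(1/4) = (7.328×10⁴/(0.986×5.670×10⁻⁸))^(1/4) = 1.07×10³ K.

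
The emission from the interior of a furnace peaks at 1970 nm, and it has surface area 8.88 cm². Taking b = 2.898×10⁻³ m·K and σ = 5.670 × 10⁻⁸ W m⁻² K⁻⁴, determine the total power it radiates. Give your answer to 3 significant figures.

Wien's law: T = b/λ_max = 2.898×10⁻³/1.970×10⁻⁶ = 1471.07 K.
Area A = 8.88 cm² = 8.88×10⁻⁴ m².
Then P = σAT⁴ = 5.670×10⁻⁸×8.88×10⁻⁴×(1471.07)⁴ = 236 W.

P ≈ 236 W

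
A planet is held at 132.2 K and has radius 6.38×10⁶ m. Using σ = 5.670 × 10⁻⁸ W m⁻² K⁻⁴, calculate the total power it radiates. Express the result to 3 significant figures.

P ≈ 8.86×10¹⁵ W

Surface area A = 4πR² = 4π(6.38×10⁶ m)² = 5.11507×10¹⁴ m².
P = σAT⁴ = 5.670×10⁻⁸ × 5.11507×10¹⁴ × (132.2)⁴ = 8.86×10¹⁵ W.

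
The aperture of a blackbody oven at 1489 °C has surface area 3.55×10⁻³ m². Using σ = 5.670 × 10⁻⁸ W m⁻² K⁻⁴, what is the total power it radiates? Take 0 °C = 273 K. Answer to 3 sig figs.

T = 1489 °C + 273 = 1762 K.
Area A = 3.55×10⁻³ m².
P = σAT⁴ = 5.670×10⁻⁸ × 3.55×10⁻³ × (1762)⁴ = 1.94×10³ W.

P ≈ 1.94×10³ W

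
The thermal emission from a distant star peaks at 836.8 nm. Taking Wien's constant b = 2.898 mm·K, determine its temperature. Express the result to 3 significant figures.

T ≈ 3.46×10³ K

Wien's law gives T = b/λ_max = (2.898×10⁻³ m·K)/(8.368×10⁻⁷ m) = 3.46×10³ K.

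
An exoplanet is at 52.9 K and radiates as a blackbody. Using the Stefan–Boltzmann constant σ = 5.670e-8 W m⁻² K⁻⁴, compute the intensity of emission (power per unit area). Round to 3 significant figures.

Stefan–Boltzmann: I = σT⁴ = 5.670×10⁻⁸ × (52.9)⁴ = 0.444 W/m².

I ≈ 0.444 W/m²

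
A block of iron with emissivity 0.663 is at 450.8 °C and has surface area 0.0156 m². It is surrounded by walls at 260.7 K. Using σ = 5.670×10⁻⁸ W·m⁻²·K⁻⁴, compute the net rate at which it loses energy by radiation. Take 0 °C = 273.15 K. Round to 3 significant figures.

T = 450.8 °C + 273.15 = 723.95 K.
Area A = 0.0156 m².
Net radiated power P_net = εσA(T⁴ − T₀⁴) = 0.663×5.670×10⁻⁸×0.0156×(723.95⁴ − 260.7⁴).
T⁴ − T₀⁴ = 2.74685×10¹¹ − 4.61917×10⁹ = 2.70066×10¹¹ K⁴, so P_net = 158 W.

Net loss ≈ 158 W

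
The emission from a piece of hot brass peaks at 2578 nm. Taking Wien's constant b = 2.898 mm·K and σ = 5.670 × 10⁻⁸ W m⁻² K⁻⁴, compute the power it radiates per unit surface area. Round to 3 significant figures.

Wien's law: T = b/λ_max = 2.898×10⁻³/2.578×10⁻⁶ = 1124.13 K.
Then I = σT⁴ = 5.670×10⁻⁸×(1124.13)⁴ = 9.05×10⁴ W/m².

I ≈ 9.05×10⁴ W/m²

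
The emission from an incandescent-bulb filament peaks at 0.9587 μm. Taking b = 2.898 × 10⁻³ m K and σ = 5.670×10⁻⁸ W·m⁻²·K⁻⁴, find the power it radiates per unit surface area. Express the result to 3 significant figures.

I ≈ 4.73×10⁶ W/m²

Wien's law: T = b/λ_max = 2.898×10⁻³/9.587×10⁻⁷ = 3022.84 K.
Then I = σT⁴ = 5.670×10⁻⁸×(3022.84)⁴ = 4.73×10⁶ W/m².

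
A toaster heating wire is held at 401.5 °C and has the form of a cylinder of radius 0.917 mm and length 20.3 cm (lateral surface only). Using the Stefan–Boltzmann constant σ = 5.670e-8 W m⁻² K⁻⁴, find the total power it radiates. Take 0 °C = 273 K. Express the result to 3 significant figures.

P ≈ 13.7 W

T = 401.5 °C + 273 = 674.5 K.
Lateral area A = 2πrL = 2π×9.17×10⁻⁴×0.203 = 1.16962×10⁻³ m².
P = σAT⁴ = 5.670×10⁻⁸ × 1.16962×10⁻³ × (674.5)⁴ = 13.7 W.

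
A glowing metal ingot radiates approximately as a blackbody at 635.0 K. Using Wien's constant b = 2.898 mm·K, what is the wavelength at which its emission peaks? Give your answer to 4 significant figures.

λ_max ≈ 4.564 μm

Wien's displacement law: λ_max = b/T = (2.898×10⁻³ m·K)/(635.0 K) = 4.5638×10⁻⁶ m.
That is 4.564 μm, in the infrared range.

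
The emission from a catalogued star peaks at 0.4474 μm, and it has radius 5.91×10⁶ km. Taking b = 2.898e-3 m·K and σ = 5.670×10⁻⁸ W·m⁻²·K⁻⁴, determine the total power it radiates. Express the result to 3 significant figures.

P ≈ 4.38×10²⁸ W

Wien's law: T = b/λ_max = 2.898×10⁻³/4.474×10⁻⁷ = 6477.43 K.
Surface area A = 4πR² = 4π(5.91×10⁹ m)² = 4.38919×10²⁰ m².
Then P = σAT⁴ = 5.670×10⁻⁸×4.38919×10²⁰×(6477.43)⁴ = 4.38×10²⁸ W.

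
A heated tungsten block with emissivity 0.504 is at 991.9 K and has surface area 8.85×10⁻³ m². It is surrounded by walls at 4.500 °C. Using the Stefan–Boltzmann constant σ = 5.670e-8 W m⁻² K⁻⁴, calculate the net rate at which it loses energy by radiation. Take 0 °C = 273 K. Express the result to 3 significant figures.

Surroundings: T = 4.500 °C + 273 = 277.500 K.
Area A = 8.85×10⁻³ m².
Net radiated power P_net = εσA(T⁴ − T₀⁴) = 0.504×5.670×10⁻⁸×8.85×10⁻³×(991.9⁴ − 277.500⁴).
T⁴ − T₀⁴ = 9.67992×10¹¹ − 5.92996×10⁹ = 9.62062×10¹¹ K⁴, so P_net = 243 W.

Net loss ≈ 243 W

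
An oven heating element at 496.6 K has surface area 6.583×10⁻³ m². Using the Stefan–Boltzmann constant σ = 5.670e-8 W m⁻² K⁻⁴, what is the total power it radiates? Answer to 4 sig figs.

P ≈ 22.70 W

Area A = 6.583×10⁻³ m².
P = σAT⁴ = 5.670×10⁻⁸ × 6.583×10⁻³ × (496.6)⁴ = 22.70 W.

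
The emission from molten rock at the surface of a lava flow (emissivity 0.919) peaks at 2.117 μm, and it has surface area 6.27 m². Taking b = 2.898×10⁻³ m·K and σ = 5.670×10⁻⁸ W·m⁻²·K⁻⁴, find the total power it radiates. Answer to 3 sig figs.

Wien's law: T = b/λ_max = 2.898×10⁻³/2.117×10⁻⁶ = 1368.92 K.
Area A = 6.27 m².
Then P = εσAT⁴ = 0.919×5.670×10⁻⁸×6.27×(1368.92)⁴ = 1.15×10⁶ W.

P ≈ 1.15×10⁶ W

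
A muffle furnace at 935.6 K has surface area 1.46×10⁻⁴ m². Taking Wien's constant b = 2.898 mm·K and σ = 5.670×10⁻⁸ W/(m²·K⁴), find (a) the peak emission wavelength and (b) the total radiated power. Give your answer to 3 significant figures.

(a) λ_max = b/T = 2.898×10⁻³/935.6 = 3.097×10⁻⁶ m = 3.10 μm.
Area A = 1.46×10⁻⁴ m².
(b) P = σAT⁴ = 5.670×10⁻⁸×1.46×10⁻⁴×(935.6)⁴ = 6.34 W.

λ_max ≈ 3.10 μm; P ≈ 6.34 W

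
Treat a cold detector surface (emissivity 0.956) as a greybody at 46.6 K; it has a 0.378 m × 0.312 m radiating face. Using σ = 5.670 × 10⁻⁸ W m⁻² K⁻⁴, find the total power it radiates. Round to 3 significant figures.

Area A = 0.378 × 0.312 = 0.117936 m².
P = εσAT⁴ = 0.956 × 5.670×10⁻⁸ × 0.117936 × (46.6)⁴ = 0.0301 W.

P ≈ 0.0301 W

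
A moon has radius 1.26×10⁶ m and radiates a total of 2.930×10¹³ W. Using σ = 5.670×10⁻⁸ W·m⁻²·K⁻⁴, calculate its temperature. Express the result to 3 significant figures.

Surface area A = 4πR² = 4π(1.26×10⁶ m)² = 1.99504×10¹³ m².
P = σAT⁴ ⇒ T = (P/(σA))^(1/4) = (2.930×10¹³/(5.670×10⁻⁸×1.99504×10¹³))^(1/4) = 71.3 K.

T ≈ 71.3 K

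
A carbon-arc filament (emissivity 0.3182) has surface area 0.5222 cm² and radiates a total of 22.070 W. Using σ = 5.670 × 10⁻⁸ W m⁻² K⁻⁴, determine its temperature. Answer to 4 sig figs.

T ≈ 2200 K

Area A = 0.5222 cm² = 5.222×10⁻⁵ m².
P = εσAT⁴ ⇒ T = (P/(εσA))^(1/4) = (22.070/(0.3182×5.670×10⁻⁸×5.222×10⁻⁵))^(1/4) = 2200 K.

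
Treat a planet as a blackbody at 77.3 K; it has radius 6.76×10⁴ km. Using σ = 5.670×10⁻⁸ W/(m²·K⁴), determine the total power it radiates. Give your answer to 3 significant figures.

Surface area A = 4πR² = 4π(6.76×10⁷ m)² = 5.74253×10¹⁶ m².
P = σAT⁴ = 5.670×10⁻⁸ × 5.74253×10¹⁶ × (77.3)⁴ = 1.16×10¹⁷ W.

P ≈ 1.16×10¹⁷ W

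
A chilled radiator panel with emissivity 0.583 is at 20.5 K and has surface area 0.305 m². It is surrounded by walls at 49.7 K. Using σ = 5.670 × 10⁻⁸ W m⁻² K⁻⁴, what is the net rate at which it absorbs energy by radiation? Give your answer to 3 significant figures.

Area A = 0.305 m².
Net radiated power P_net = εσA(T⁴ − T₀⁴) = 0.583×5.670×10⁻⁸×0.305×(20.5⁴ − 49.7⁴).
T⁴ − T₀⁴ = 1.76610×10⁵ − 6.10134×10⁶ = -5.92473×10⁶ K⁴, so P_net = -0.0597 W — negative, meaning a net gain of 0.0597 W.

Net gain ≈ 0.0597 W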